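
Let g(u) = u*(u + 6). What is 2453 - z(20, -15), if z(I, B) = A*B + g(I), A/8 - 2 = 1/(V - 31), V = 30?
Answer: 2053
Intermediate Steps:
g(u) = u*(6 + u)
A = 8 (A = 16 + 8/(30 - 31) = 16 + 8/(-1) = 16 + 8*(-1) = 16 - 8 = 8)
z(I, B) = 8*B + I*(6 + I)
2453 - z(20, -15) = 2453 - (8*(-15) + 20*(6 + 20)) = 2453 - (-120 + 20*26) = 2453 - (-120 + 520) = 2453 - 1*400 = 2453 - 400 = 2053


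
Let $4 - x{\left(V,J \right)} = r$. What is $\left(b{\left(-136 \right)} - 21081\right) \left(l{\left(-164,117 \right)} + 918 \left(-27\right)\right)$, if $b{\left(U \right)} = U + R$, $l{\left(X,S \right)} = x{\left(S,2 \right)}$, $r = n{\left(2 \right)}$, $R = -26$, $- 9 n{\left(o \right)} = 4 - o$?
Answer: $\frac{1579317916}{3} \approx 5.2644 \cdot 10^{8}$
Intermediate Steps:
$n{\left(o \right)} = - \frac{4}{9} + \frac{o}{9}$ ($n{\left(o \right)} = - \frac{4 - o}{9} = - \frac{4}{9} + \frac{o}{9}$)
$r = - \frac{2}{9}$ ($r = - \frac{4}{9} + \frac{1}{9} \cdot 2 = - \frac{4}{9} + \frac{2}{9} = - \frac{2}{9} \approx -0.22222$)
$x{\left(V,J \right)} = \frac{38}{9}$ ($x{\left(V,J \right)} = 4 - - \frac{2}{9} = 4 + \frac{2}{9} = \frac{38}{9}$)
$l{\left(X,S \right)} = \frac{38}{9}$
$b{\left(U \right)} = -26 + U$ ($b{\left(U \right)} = U - 26 = -26 + U$)
$\left(b{\left(-136 \right)} - 21081\right) \left(l{\left(-164,117 \right)} + 918 \left(-27\right)\right) = \left(\left(-26 - 136\right) - 21081\right) \left(\frac{38}{9} + 918 \left(-27\right)\right) = \left(-162 - 21081\right) \left(\frac{38}{9} - 24786\right) = \left(-21243\right) \left(- \frac{223036}{9}\right) = \frac{1579317916}{3}$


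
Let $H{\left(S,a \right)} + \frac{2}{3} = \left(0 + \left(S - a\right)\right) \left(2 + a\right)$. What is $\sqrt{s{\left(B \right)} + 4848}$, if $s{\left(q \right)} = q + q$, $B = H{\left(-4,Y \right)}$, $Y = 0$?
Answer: $\frac{2 \sqrt{10869}}{3} \approx 69.503$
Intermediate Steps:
$H{\left(S,a \right)} = - \frac{2}{3} + \left(2 + a\right) \left(S - a\right)$ ($H{\left(S,a \right)} = - \frac{2}{3} + \left(0 + \left(S - a\right)\right) \left(2 + a\right) = - \frac{2}{3} + \left(S - a\right) \left(2 + a\right) = - \frac{2}{3} + \left(2 + a\right) \left(S - a\right)$)
$B = - \frac{26}{3}$ ($B = - \frac{2}{3} - 0^{2} - 0 + 2 \left(-4\right) - 0 = - \frac{2}{3} - 0 + 0 - 8 + 0 = - \frac{2}{3} + 0 + 0 - 8 + 0 = - \frac{26}{3} \approx -8.6667$)
$s{\left(q \right)} = 2 q$
$\sqrt{s{\left(B \right)} + 4848} = \sqrt{2 \left(- \frac{26}{3}\right) + 4848} = \sqrt{- \frac{52}{3} + 4848} = \sqrt{\frac{14492}{3}} = \frac{2 \sqrt{10869}}{3}$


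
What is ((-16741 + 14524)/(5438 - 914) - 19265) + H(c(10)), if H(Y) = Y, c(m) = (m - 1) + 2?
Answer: -29035771/1508 ≈ -19255.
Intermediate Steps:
c(m) = 1 + m (c(m) = (-1 + m) + 2 = 1 + m)
((-16741 + 14524)/(5438 - 914) - 19265) + H(c(10)) = ((-16741 + 14524)/(5438 - 914) - 19265) + (1 + 10) = (-2217/4524 - 19265) + 11 = (-2217*1/4524 - 19265) + 11 = (-739/1508 - 19265) + 11 = -29052359/1508 + 11 = -29035771/1508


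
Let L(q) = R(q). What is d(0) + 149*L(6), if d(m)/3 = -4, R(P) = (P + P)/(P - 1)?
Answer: 1728/5 ≈ 345.60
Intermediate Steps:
R(P) = 2*P/(-1 + P) (R(P) = (2*P)/(-1 + P) = 2*P/(-1 + P))
L(q) = 2*q/(-1 + q)
d(m) = -12 (d(m) = 3*(-4) = -12)
d(0) + 149*L(6) = -12 + 149*(2*6/(-1 + 6)) = -12 + 149*(2*6/5) = -12 + 149*(2*6*(⅕)) = -12 + 149*(12/5) = -12 + 1788/5 = 1728/5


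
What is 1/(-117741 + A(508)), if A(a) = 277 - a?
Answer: -1/117972 ≈ -8.4766e-6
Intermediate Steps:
1/(-117741 + A(508)) = 1/(-117741 + (277 - 1*508)) = 1/(-117741 + (277 - 508)) = 1/(-117741 - 231) = 1/(-117972) = -1/117972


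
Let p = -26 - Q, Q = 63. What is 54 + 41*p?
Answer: -3595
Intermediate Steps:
p = -89 (p = -26 - 1*63 = -26 - 63 = -89)
54 + 41*p = 54 + 41*(-89) = 54 - 3649 = -3595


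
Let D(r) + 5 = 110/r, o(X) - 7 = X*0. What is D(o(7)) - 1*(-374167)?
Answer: 2619244/7 ≈ 3.7418e+5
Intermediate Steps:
o(X) = 7 (o(X) = 7 + X*0 = 7 + 0 = 7)
D(r) = -5 + 110/r
D(o(7)) - 1*(-374167) = (-5 + 110/7) - 1*(-374167) = (-5 + 110*(⅐)) + 374167 = (-5 + 110/7) + 374167 = 75/7 + 374167 = 2619244/7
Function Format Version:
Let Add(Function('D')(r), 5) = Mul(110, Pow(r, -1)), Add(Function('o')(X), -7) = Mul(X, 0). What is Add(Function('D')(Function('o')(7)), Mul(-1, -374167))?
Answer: Rational(2619244, 7) ≈ 3.7418e+5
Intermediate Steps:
Function('o')(X) = 7 (Function('o')(X) = Add(7, Mul(X, 0)) = Add(7, 0) = 7)
Function('D')(r) = Add(-5, Mul(110, Pow(r, -1)))
Add(Function('D')(Function('o')(7)), Mul(-1, -374167)) = Add(Add(-5, Mul(110, Pow(7, -1))), Mul(-1, -374167)) = Add(Add(-5, Mul(110, Rational(1, 7))), 374167) = Add(Add(-5, Rational(110, 7)), 374167) = Add(Rational(75, 7), 374167) = Rational(2619244, 7)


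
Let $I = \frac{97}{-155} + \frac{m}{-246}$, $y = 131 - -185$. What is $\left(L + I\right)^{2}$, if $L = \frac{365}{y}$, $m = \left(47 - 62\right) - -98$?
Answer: $\frac{1336010027881}{36295082211600} \approx 0.03681$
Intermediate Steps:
$y = 316$ ($y = 131 + 185 = 316$)
$m = 83$ ($m = \left(47 - 62\right) + 98 = -15 + 98 = 83$)
$I = - \frac{36727}{38130}$ ($I = \frac{97}{-155} + \frac{83}{-246} = 97 \left(- \frac{1}{155}\right) + 83 \left(- \frac{1}{246}\right) = - \frac{97}{155} - \frac{83}{246} = - \frac{36727}{38130} \approx -0.9632$)
$L = \frac{365}{316} \approx 1.1551$
$\left(L + I\right)^{2} = \left(\frac{365}{316} - \frac{36727}{38130}\right)^{2} = \left(\frac{1155859}{6024540}\right)^{2} = \frac{1336010027881}{36295082211600}$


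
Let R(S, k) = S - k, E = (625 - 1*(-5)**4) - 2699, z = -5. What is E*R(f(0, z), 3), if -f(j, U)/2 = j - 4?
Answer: -13495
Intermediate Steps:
f(j, U) = 8 - 2*j (f(j, U) = -2*(j - 4) = -2*(-4 + j) = 8 - 2*j)
E = -2699 (E = (625 - 1*625) - 2699 = (625 - 625) - 2699 = 0 - 2699 = -2699)
E*R(f(0, z), 3) = -2699*((8 - 2*0) - 1*3) = -2699*((8 + 0) - 3) = -2699*(8 - 3) = -2699*5 = -13495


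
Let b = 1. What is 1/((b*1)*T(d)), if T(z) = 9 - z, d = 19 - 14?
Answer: ¼ ≈ 0.25000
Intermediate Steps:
d = 5
1/((b*1)*T(d)) = 1/((1*1)*(9 - 1*5)) = 1/(1*(9 - 5)) = 1/(1*4) = 1/4 = ¼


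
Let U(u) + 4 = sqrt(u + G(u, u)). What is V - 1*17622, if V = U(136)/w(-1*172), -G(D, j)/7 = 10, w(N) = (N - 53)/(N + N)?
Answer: -3966326/225 + 344*sqrt(66)/225 ≈ -17616.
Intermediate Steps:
w(N) = (-53 + N)/(2*N) (w(N) = (-53 + N)/((2*N)) = (-53 + N)*(1/(2*N)) = (-53 + N)/(2*N))
G(D, j) = -70 (G(D, j) = -7*10 = -70)
U(u) = -4 + sqrt(-70 + u) (U(u) = -4 + sqrt(u - 70) = -4 + sqrt(-70 + u))
V = -1376/225 + 344*sqrt(66)/225 (V = (-4 + sqrt(-70 + 136))/(((-53 - 1*172)/(2*((-1*172))))) = (-4 + sqrt(66))/(((1/2)*(-53 - 172)/(-172))) = (-4 + sqrt(66))/(((1/2)*(-1/172)*(-225))) = (-4 + sqrt(66))/(225/344) = (-4 + sqrt(66))*(344/225) = -1376/225 + 344*sqrt(66)/225 ≈ 6.3052)
V - 1*17622 = (-1376/225 + 344*sqrt(66)/225) - 1*17622 = (-1376/225 + 344*sqrt(66)/225) - 17622 = -3966326/225 + 344*sqrt(66)/225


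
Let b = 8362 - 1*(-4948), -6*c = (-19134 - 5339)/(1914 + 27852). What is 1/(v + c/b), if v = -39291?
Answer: -2377112760/93399137428687 ≈ -2.5451e-5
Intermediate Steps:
c = 24473/178596 (c = -(-19134 - 5339)/(6*(1914 + 27852)) = -(-24473)/(6*29766) = -⅙*(-24473/29766) = 24473/178596 ≈ 0.13703)
b = 13310 (b = 8362 + 4948 = 13310)
1/(v + c/b) = 1/(-39291 + (24473/178596)/13310) = 1/(-39291 + (24473/178596)*(1/13310)) = 1/(-39291 + 24473/2377112760) = 1/(-93399137428687/2377112760) = -2377112760/93399137428687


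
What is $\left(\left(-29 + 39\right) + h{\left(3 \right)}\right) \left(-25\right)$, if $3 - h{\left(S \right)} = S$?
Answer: $-250$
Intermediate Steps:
$h{\left(S \right)} = 3 - S$
$\left(\left(-29 + 39\right) + h{\left(3 \right)}\right) \left(-25\right) = \left(\left(-29 + 39\right) + \left(3 - 3\right)\right) \left(-25\right) = \left(10 + \left(3 - 3\right)\right) \left(-25\right) = \left(10 + 0\right) \left(-25\right) = 10 \left(-25\right) = -250$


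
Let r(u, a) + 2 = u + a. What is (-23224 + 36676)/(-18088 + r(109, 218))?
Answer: -4484/5921 ≈ -0.75730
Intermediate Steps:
r(u, a) = -2 + a + u (r(u, a) = -2 + (u + a) = -2 + (a + u) = -2 + a + u)
(-23224 + 36676)/(-18088 + r(109, 218)) = (-23224 + 36676)/(-18088 + (-2 + 218 + 109)) = 13452/(-18088 + 325) = 13452/(-17763) = 13452*(-1/17763) = -4484/5921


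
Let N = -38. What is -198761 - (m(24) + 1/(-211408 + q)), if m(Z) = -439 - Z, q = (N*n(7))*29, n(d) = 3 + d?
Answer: -44107027543/222428 ≈ -1.9830e+5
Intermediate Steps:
q = -11020 (q = -38*(3 + 7)*29 = -38*10*29 = -380*29 = -11020)
-198761 - (m(24) + 1/(-211408 + q)) = -198761 - ((-439 - 1*24) + 1/(-211408 - 11020)) = -198761 - ((-439 - 24) + 1/(-222428)) = -198761 - (-463 - 1/222428) = -198761 - 1*(-102984165/222428) = -198761 + 102984165/222428 = -44107027543/222428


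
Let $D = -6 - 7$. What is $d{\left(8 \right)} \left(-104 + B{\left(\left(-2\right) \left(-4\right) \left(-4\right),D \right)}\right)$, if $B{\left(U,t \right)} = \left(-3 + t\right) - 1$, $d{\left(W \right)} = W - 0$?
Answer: $-968$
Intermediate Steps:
$D = -13$ ($D = -6 - 7 = -13$)
$d{\left(W \right)} = W$ ($d{\left(W \right)} = W + 0 = W$)
$B{\left(U,t \right)} = -4 + t$
$d{\left(8 \right)} \left(-104 + B{\left(\left(-2\right) \left(-4\right) \left(-4\right),D \right)}\right) = 8 \left(-104 - 17\right) = 8 \left(-121\right) = -968$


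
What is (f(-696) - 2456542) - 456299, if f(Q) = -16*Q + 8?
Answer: -2901697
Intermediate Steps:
f(Q) = 8 - 16*Q
(f(-696) - 2456542) - 456299 = ((8 - 16*(-696)) - 2456542) - 456299 = ((8 + 11136) - 2456542) - 456299 = (11144 - 2456542) - 456299 = -2445398 - 456299 = -2901697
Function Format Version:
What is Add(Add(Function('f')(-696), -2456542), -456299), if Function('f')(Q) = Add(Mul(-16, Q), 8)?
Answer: -2901697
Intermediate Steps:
Function('f')(Q) = Add(8, Mul(-16, Q))
Add(Add(Function('f')(-696), -2456542), -456299) = Add(Add(Add(8, Mul(-16, -696)), -2456542), -456299) = Add(Add(Add(8, 11136), -2456542), -456299) = Add(Add(11144, -2456542), -456299) = Add(-2445398, -456299) = -2901697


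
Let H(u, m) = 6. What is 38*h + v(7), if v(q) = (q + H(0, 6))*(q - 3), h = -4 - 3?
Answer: -214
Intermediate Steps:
h = -7
v(q) = (-3 + q)*(6 + q) (v(q) = (q + 6)*(q - 3) = (6 + q)*(-3 + q) = (-3 + q)*(6 + q))
38*h + v(7) = 38*(-7) + (-18 + 7² + 3*7) = -266 + (-18 + 49 + 21) = -266 + 52 = -214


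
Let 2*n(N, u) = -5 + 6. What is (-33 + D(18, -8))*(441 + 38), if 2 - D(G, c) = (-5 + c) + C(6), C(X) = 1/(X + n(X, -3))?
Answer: -113044/13 ≈ -8695.7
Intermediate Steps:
n(N, u) = ½ (n(N, u) = (-5 + 6)/2 = (½)*1 = ½)
C(X) = 1/(½ + X) (C(X) = 1/(X + ½) = 1/(½ + X))
D(G, c) = 89/13 - c (D(G, c) = 2 - ((-5 + c) + 2/(1 + 2*6)) = 2 - ((-5 + c) + 2/(1 + 12)) = 2 - ((-5 + c) + 2/13) = 2 - (-63/13 + c) = 2 + (63/13 - c) = 89/13 - c)
(-33 + D(18, -8))*(441 + 38) = (-33 + (89/13 - 1*(-8)))*(441 + 38) = (-33 + (89/13 + 8))*479 = (-33 + 193/13)*479 = -236/13*479 = -113044/13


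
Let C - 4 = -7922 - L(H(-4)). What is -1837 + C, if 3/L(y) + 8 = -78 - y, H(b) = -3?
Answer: -809662/83 ≈ -9755.0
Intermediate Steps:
L(y) = 3/(-86 - y) (L(y) = 3/(-8 + (-78 - y)) = 3/(-86 - y))
C = -657191/83 (C = 4 + (-7922 - (-3)/(86 - 3)) = 4 + (-7922 - (-3)/83) = 4 + (-7922 - 1*(-3/83)) = 4 + (-7922 + 3/83) = 4 - 657523/83 = -657191/83 ≈ -7918.0)
-1837 + C = -1837 - 657191/83 = -809662/83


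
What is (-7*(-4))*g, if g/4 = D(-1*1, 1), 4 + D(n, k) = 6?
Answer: 224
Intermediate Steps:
D(n, k) = 2 (D(n, k) = -4 + 6 = 2)
g = 8 (g = 4*2 = 8)
(-7*(-4))*g = -7*(-4)*8 = 28*8 = 224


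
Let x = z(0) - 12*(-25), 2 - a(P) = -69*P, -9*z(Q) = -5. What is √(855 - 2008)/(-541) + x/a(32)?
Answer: 541/3978 - I*√1153/541 ≈ 0.136 - 0.062765*I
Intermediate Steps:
z(Q) = 5/9 (z(Q) = -⅑*(-5) = 5/9)
a(P) = 2 + 69*P (a(P) = 2 - (-69)*P = 2 + 69*P)
x = 2705/9 (x = 5/9 - 12*(-25) = 5/9 + 300 = 2705/9 ≈ 300.56)
√(855 - 2008)/(-541) + x/a(32) = √(855 - 2008)/(-541) + 2705/(9*(2 + 69*32)) = √(-1153)*(-1/541) + 2705/(9*(2 + 2208)) = (I*√1153)*(-1/541) + (2705/9)/2210 = -I*√1153/541 + (2705/9)*(1/2210) = -I*√1153/541 + 541/3978 = 541/3978 - I*√1153/541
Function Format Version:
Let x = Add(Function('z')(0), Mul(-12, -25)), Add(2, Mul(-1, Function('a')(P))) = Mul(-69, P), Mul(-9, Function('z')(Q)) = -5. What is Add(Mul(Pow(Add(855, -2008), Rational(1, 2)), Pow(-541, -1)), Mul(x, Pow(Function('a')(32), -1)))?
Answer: Add(Rational(541, 3978), Mul(Rational(-1, 541), I, Pow(1153, Rational(1, 2)))) ≈ Add(0.13600, Mul(-0.062765, I))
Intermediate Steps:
Function('z')(Q) = Rational(5, 9) (Function('z')(Q) = Mul(Rational(-1, 9), -5) = Rational(5, 9))
Function('a')(P) = Add(2, Mul(69, P)) (Function('a')(P) = Add(2, Mul(-1, Mul(-69, P))) = Add(2, Mul(69, P)))
x = Rational(2705, 9) (x = Add(Rational(5, 9), Mul(-12, -25)) = Add(Rational(5, 9), 300) = Rational(2705, 9) ≈ 300.56)
Add(Mul(Pow(Add(855, -2008), Rational(1, 2)), Pow(-541, -1)), Mul(x, Pow(Function('a')(32), -1))) = Add(Mul(Pow(Add(855, -2008), Rational(1, 2)), Pow(-541, -1)), Mul(Rational(2705, 9), Pow(Add(2, Mul(69, 32)), -1))) = Add(Mul(Pow(-1153, Rational(1, 2)), Rational(-1, 541)), Mul(Rational(2705, 9), Pow(Add(2, 2208), -1))) = Add(Mul(Mul(I, Pow(1153, Rational(1, 2))), Rational(-1, 541)), Mul(Rational(2705, 9), Pow(2210, -1))) = Add(Mul(Rational(-1, 541), I, Pow(1153, Rational(1, 2))), Mul(Rational(2705, 9), Rational(1, 2210))) = Add(Mul(Rational(-1, 541), I, Pow(1153, Rational(1, 2))), Rational(541, 3978)) = Add(Rational(541, 3978), Mul(Rational(-1, 541), I, Pow(1153, Rational(1, 2))))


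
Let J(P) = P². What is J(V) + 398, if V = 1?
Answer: 399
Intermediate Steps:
J(V) + 398 = 1² + 398 = 1 + 398 = 399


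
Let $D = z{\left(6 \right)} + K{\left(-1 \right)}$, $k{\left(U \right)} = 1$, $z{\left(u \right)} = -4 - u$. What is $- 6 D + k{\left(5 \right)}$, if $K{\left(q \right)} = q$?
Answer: $67$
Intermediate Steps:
$D = -11$ ($D = \left(-4 - 6\right) - 1 = -10 - 1 = -11$)
$- 6 D + k{\left(5 \right)} = \left(-6\right) \left(-11\right) + 1 = 66 + 1 = 67$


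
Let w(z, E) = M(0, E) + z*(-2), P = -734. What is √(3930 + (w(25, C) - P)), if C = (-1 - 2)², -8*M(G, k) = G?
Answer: √4614 ≈ 67.926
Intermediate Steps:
M(G, k) = -G/8
C = 9 (C = (-3)² = 9)
w(z, E) = -2*z (w(z, E) = -⅛*0 + z*(-2) = 0 - 2*z = -2*z)
√(3930 + (w(25, C) - P)) = √(3930 + (-2*25 - 1*(-734))) = √(3930 + (-50 + 734)) = √(3930 + 684) = √4614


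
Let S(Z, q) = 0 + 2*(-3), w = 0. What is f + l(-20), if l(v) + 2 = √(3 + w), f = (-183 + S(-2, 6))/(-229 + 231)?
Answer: -193/2 + √3 ≈ -94.768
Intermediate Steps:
S(Z, q) = -6 (S(Z, q) = 0 - 6 = -6)
f = -189/2 (f = (-183 - 6)/(-229 + 231) = -189/2 ≈ -94.500)
l(v) = -2 + √3 (l(v) = -2 + √(3 + 0) = -2 + √3)
f + l(-20) = -189/2 + (-2 + √3) = -193/2 + √3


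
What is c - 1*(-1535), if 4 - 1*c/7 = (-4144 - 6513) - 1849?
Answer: 89105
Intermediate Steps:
c = 87570 (c = 28 - 7*((-4144 - 6513) - 1849) = 28 - 7*(-10657 - 1849) = 28 - 7*(-12506) = 28 + 87542 = 87570)
c - 1*(-1535) = 87570 - 1*(-1535) = 87570 + 1535 = 89105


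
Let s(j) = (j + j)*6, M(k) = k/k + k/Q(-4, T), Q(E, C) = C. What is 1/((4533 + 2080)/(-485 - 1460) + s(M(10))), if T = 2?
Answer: 5/343 ≈ 0.014577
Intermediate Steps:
M(k) = 1 + k/2 (M(k) = k/k + k/2 = 1 + k*(½) = 1 + k/2)
s(j) = 12*j (s(j) = (2*j)*6 = 12*j)
1/((4533 + 2080)/(-485 - 1460) + s(M(10))) = 1/((4533 + 2080)/(-485 - 1460) + 12*(1 + (½)*10)) = 1/(6613/(-1945) + 12*(1 + 5)) = 1/(6613*(-1/1945) + 12*6) = 1/(-17/5 + 72) = 1/(343/5) = 5/343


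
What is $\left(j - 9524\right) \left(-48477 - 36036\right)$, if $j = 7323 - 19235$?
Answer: $1811620668$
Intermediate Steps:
$j = -11912$
$\left(j - 9524\right) \left(-48477 - 36036\right) = \left(-11912 - 9524\right) \left(-48477 - 36036\right) = \left(-21436\right) \left(-84513\right) = 1811620668$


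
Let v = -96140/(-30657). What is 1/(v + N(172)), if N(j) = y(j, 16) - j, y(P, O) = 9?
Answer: -2787/445541 ≈ -0.0062553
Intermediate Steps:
v = 8740/2787 (v = -96140*(-1/30657) = 8740/2787 ≈ 3.1360)
N(j) = 9 - j
1/(v + N(172)) = 1/(8740/2787 + (9 - 1*172)) = 1/(8740/2787 + (9 - 172)) = 1/(8740/2787 - 163) = 1/(-445541/2787) = -2787/445541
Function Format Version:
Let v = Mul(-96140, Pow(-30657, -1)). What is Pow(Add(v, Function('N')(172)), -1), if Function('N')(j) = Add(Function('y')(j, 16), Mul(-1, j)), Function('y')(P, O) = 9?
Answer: Rational(-2787, 445541) ≈ -0.0062553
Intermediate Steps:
v = Rational(8740, 2787) (v = Mul(-96140, Rational(-1, 30657)) = Rational(8740, 2787) ≈ 3.1360)
Function('N')(j) = Add(9, Mul(-1, j))
Pow(Add(v, Function('N')(172)), -1) = Pow(Add(Rational(8740, 2787), Add(9, Mul(-1, 172))), -1) = Pow(Add(Rational(8740, 2787), Add(9, -172)), -1) = Pow(Add(Rational(8740, 2787), -163), -1) = Pow(Rational(-445541, 2787), -1) = Rational(-2787, 445541)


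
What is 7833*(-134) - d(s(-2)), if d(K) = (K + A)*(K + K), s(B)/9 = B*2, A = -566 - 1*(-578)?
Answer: -1051350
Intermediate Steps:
A = 12 (A = -566 + 578 = 12)
s(B) = 18*B (s(B) = 9*(B*2) = 9*(2*B) = 18*B)
d(K) = 2*K*(12 + K) (d(K) = (K + 12)*(K + K) = (12 + K)*(2*K) = 2*K*(12 + K))
7833*(-134) - d(s(-2)) = 7833*(-134) - 2*18*(-2)*(12 + 18*(-2)) = -1049622 - 2*(-36)*(12 - 36) = -1049622 - 2*(-36)*(-24) = -1049622 - 1*1728 = -1049622 - 1728 = -1051350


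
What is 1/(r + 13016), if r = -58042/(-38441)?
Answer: 38441/500406098 ≈ 7.6820e-5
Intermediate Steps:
r = 58042/38441 (r = -58042*(-1/38441) = 58042/38441 ≈ 1.5099)
1/(r + 13016) = 1/(58042/38441 + 13016) = 1/(500406098/38441) = 38441/500406098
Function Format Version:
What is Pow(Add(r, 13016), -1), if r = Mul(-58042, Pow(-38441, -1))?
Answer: Rational(38441, 500406098) ≈ 7.6820e-5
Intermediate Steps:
r = Rational(58042, 38441) (r = Mul(-58042, Rational(-1, 38441)) = Rational(58042, 38441) ≈ 1.5099)
Pow(Add(r, 13016), -1) = Pow(Add(Rational(58042, 38441), 13016), -1) = Pow(Rational(500406098, 38441), -1) = Rational(38441, 500406098)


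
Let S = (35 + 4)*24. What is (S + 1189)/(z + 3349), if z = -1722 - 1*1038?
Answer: 2125/589 ≈ 3.6078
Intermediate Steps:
z = -2760 (z = -1722 - 1038 = -2760)
S = 936 (S = 39*24 = 936)
(S + 1189)/(z + 3349) = (936 + 1189)/(-2760 + 3349) = 2125/589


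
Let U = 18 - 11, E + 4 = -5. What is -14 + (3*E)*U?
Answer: -203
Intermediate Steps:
E = -9 (E = -4 - 5 = -9)
U = 7
-14 + (3*E)*U = -14 + (3*(-9))*7 = -14 - 27*7 = -14 - 189 = -203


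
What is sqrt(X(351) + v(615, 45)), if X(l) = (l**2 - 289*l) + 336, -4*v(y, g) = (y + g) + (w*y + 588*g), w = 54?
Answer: 3*sqrt(3118)/2 ≈ 83.759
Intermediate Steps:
v(y, g) = -589*g/4 - 55*y/4 (v(y, g) = -((y + g) + (54*y + 588*g))/4 = -((g + y) + (54*y + 588*g))/4 = -(55*y + 589*g)/4 = -589*g/4 - 55*y/4)
X(l) = 336 + l**2 - 289*l
sqrt(X(351) + v(615, 45)) = sqrt((336 + 351**2 - 289*351) + (-589/4*45 - 55/4*615)) = sqrt((336 + 123201 - 101439) + (-26505/4 - 33825/4)) = sqrt(22098 - 30165/2) = sqrt(14031/2) = 3*sqrt(3118)/2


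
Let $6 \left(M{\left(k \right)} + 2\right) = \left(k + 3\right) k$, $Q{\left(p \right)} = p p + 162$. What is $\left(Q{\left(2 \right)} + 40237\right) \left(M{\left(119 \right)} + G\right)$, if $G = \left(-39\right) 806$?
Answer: $- \frac{3517040747}{3} \approx -1.1723 \cdot 10^{9}$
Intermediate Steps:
$Q{\left(p \right)} = 162 + p^{2}$ ($Q{\left(p \right)} = p^{2} + 162 = 162 + p^{2}$)
$G = -31434$
$M{\left(k \right)} = -2 + \frac{k \left(3 + k\right)}{6}$ ($M{\left(k \right)} = -2 + \frac{\left(k + 3\right) k}{6} = -2 + \frac{\left(3 + k\right) k}{6} = -2 + \frac{k \left(3 + k\right)}{6}$)
$\left(Q{\left(2 \right)} + 40237\right) \left(M{\left(119 \right)} + G\right) = \left(\left(162 + 2^{2}\right) + 40237\right) \left(\left(-2 + \frac{1}{2} \cdot 119 + \frac{119^{2}}{6}\right) - 31434\right) = \left(\left(162 + 4\right) + 40237\right) \left(\left(-2 + \frac{119}{2} + \frac{1}{6} \cdot 14161\right) - 31434\right) = \left(166 + 40237\right) \left(\left(-2 + \frac{119}{2} + \frac{14161}{6}\right) - 31434\right) = 40403 \left(\frac{7253}{3} - 31434\right) = 40403 \left(- \frac{87049}{3}\right) = - \frac{3517040747}{3}$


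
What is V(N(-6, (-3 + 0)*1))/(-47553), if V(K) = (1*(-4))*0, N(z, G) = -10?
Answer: 0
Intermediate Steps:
V(K) = 0 (V(K) = -4*0 = 0)
V(N(-6, (-3 + 0)*1))/(-47553) = 0/(-47553) = 0*(-1/47553) = 0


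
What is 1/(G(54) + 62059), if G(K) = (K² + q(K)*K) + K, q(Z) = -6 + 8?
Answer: 1/65137 ≈ 1.5352e-5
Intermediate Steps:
q(Z) = 2
G(K) = K² + 3*K (G(K) = (K² + 2*K) + K = K² + 3*K)
1/(G(54) + 62059) = 1/(54*(3 + 54) + 62059) = 1/(54*57 + 62059) = 1/(3078 + 62059) = 1/65137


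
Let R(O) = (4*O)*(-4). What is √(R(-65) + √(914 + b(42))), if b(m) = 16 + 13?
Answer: √(1040 + √943) ≈ 32.722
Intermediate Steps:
b(m) = 29
R(O) = -16*O
√(R(-65) + √(914 + b(42))) = √(-16*(-65) + √(914 + 29)) = √(1040 + √943)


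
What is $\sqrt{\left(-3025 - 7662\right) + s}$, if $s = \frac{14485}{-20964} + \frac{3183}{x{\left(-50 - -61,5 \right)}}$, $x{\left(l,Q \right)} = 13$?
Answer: $\frac{i \sqrt{193907156883141}}{136266} \approx 102.19 i$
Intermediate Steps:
$s = \frac{66540107}{272532}$ ($s = \frac{14485}{-20964} + \frac{3183}{13} = 14485 \left(- \frac{1}{20964}\right) + 3183 \cdot \frac{1}{13} = - \frac{14485}{20964} + \frac{3183}{13} = \frac{66540107}{272532} \approx 244.16$)
$\sqrt{\left(-3025 - 7662\right) + s} = \sqrt{\left(-3025 - 7662\right) + \frac{66540107}{272532}} = \sqrt{-10687 + \frac{66540107}{272532}} = \sqrt{- \frac{2846009377}{272532}} = \frac{i \sqrt{193907156883141}}{136266}$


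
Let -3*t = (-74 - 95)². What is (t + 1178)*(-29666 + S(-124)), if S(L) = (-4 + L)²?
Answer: 332408614/3 ≈ 1.1080e+8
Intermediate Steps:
t = -28561/3 (t = -(-74 - 95)²/3 = -⅓*(-169)² = -⅓*28561 = -28561/3 ≈ -9520.3)
(t + 1178)*(-29666 + S(-124)) = (-28561/3 + 1178)*(-29666 + (-4 - 124)²) = -25027*(-29666 + (-128)²)/3 = -25027*(-29666 + 16384)/3 = -25027/3*(-13282) = 332408614/3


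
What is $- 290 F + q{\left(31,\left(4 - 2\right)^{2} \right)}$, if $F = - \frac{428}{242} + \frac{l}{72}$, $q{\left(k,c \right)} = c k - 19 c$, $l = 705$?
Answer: $- \frac{3308659}{1452} \approx -2278.7$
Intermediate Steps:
$q{\left(k,c \right)} = - 19 c + c k$
$F = \frac{23299}{2904}$ ($F = - \frac{428}{242} + \frac{705}{72} = \left(-428\right) \frac{1}{242} + 705 \cdot \frac{1}{72} = - \frac{214}{121} + \frac{235}{24} = \frac{23299}{2904} \approx 8.0231$)
$- 290 F + q{\left(31,\left(4 - 2\right)^{2} \right)} = \left(-290\right) \frac{23299}{2904} + \left(4 - 2\right)^{2} \left(-19 + 31\right) = - \frac{3378355}{1452} + 2^{2} \cdot 12 = - \frac{3378355}{1452} + 4 \cdot 12 = - \frac{3378355}{1452} + 48 = - \frac{3308659}{1452}$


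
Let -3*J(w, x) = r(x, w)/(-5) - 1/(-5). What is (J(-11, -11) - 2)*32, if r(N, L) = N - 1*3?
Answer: -96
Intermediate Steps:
r(N, L) = -3 + N (r(N, L) = N - 3 = -3 + N)
J(w, x) = -4/15 + x/15 (J(w, x) = -((-3 + x)/(-5) - 1/(-5))/3 = -((-3 + x)*(-1/5) - 1*(-1/5))/3 = -((3/5 - x/5) + 1/5)/3 = -(4/5 - x/5)/3 = -4/15 + x/15)
(J(-11, -11) - 2)*32 = ((-4/15 + (1/15)*(-11)) - 2)*32 = ((-4/15 - 11/15) - 2)*32 = (-1 - 2)*32 = -3*32 = -96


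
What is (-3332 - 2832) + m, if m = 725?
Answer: -5439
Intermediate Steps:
(-3332 - 2832) + m = (-3332 - 2832) + 725 = -6164 + 725 = -5439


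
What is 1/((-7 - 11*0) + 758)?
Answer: 1/751 ≈ 0.0013316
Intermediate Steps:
1/((-7 - 11*0) + 758) = 1/((-7 + 0) + 758) = 1/(-7 + 758) = 1/751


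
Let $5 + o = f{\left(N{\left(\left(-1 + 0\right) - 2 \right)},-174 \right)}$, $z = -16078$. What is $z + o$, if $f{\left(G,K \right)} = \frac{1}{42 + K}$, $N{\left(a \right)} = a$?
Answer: $- \frac{2122957}{132} \approx -16083.0$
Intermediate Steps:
$o = - \frac{661}{132}$ ($o = -5 + \frac{1}{42 - 174} = -5 + \frac{1}{-132} = -5 - \frac{1}{132} = - \frac{661}{132} \approx -5.0076$)
$z + o = -16078 - \frac{661}{132} = - \frac{2122957}{132}$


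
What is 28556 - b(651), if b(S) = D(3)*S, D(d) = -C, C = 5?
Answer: 31811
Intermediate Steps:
D(d) = -5 (D(d) = -1*5 = -5)
b(S) = -5*S
28556 - b(651) = 28556 - (-5)*651 = 28556 - 1*(-3255) = 28556 + 3255 = 31811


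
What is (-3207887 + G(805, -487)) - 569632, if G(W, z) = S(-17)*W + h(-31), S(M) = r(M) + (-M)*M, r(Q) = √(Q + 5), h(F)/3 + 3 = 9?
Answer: -4010146 + 1610*I*√3 ≈ -4.0101e+6 + 2788.6*I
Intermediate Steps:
h(F) = 18 (h(F) = -9 + 3*9 = -9 + 27 = 18)
r(Q) = √(5 + Q)
S(M) = √(5 + M) - M² (S(M) = √(5 + M) + (-M)*M = √(5 + M) - M²)
G(W, z) = 18 + W*(-289 + 2*I*√3) (G(W, z) = (√(5 - 17) - 1*(-17)²)*W + 18 = (√(-12) - 1*289)*W + 18 = (2*I*√3 - 289)*W + 18 = (-289 + 2*I*√3)*W + 18 = W*(-289 + 2*I*√3) + 18 = 18 + W*(-289 + 2*I*√3))
(-3207887 + G(805, -487)) - 569632 = (-3207887 + (18 + 805*(-289 + 2*I*√3))) - 569632 = (-3207887 + (18 + (-232645 + 1610*I*√3))) - 569632 = (-3207887 + (-232627 + 1610*I*√3)) - 569632 = (-3440514 + 1610*I*√3) - 569632 = -4010146 + 1610*I*√3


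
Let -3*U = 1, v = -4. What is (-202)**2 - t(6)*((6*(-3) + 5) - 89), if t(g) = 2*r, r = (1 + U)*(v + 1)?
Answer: 40396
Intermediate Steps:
U = -1/3 (U = -1/3*1 = -1/3 ≈ -0.33333)
r = -2 (r = (1 - 1/3)*(-4 + 1) = (2/3)*(-3) = -2)
t(g) = -4 (t(g) = 2*(-2) = -4)
(-202)**2 - t(6)*((6*(-3) + 5) - 89) = (-202)**2 - (-4)*((6*(-3) + 5) - 89) = 40804 - (-4)*((-18 + 5) - 89) = 40804 - (-4)*(-13 - 89) = 40804 - (-4)*(-102) = 40804 - 1*408 = 40804 - 408 = 40396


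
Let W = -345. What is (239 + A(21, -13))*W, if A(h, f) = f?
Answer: -77970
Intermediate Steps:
(239 + A(21, -13))*W = (239 - 13)*(-345) = 226*(-345) = -77970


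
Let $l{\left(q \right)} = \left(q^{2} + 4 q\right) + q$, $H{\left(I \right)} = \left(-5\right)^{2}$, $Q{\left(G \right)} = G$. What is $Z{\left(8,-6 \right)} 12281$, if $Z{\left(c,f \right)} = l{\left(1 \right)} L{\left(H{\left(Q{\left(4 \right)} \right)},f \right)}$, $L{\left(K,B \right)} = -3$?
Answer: $-221058$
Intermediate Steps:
$H{\left(I \right)} = 25$
$l{\left(q \right)} = q^{2} + 5 q$
$Z{\left(c,f \right)} = -18$ ($Z{\left(c,f \right)} = 1 \left(5 + 1\right) \left(-3\right) = 1 \cdot 6 \left(-3\right) = 6 \left(-3\right) = -18$)
$Z{\left(8,-6 \right)} 12281 = \left(-18\right) 12281 = -221058$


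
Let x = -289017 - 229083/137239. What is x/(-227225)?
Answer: 39664633146/31184131775 ≈ 1.2719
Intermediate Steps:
x = -39664633146/137239 (x = -289017 - 229083/137239 = -39664633146/137239 ≈ -2.8902e+5)
x/(-227225) = -39664633146/137239/(-227225) = -39664633146/137239*(-1/227225) = 39664633146/31184131775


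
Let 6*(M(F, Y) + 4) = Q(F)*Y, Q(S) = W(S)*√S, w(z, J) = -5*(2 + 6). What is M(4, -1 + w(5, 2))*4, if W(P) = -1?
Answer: 116/3 ≈ 38.667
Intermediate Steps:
w(z, J) = -40 (w(z, J) = -5*8 = -40)
Q(S) = -√S
M(F, Y) = -4 - Y*√F/6 (M(F, Y) = -4 + ((-√F)*Y)/6 = -4 + (-Y*√F)/6 = -4 - Y*√F/6)
M(4, -1 + w(5, 2))*4 = (-4 - (-1 - 40)*√4/6)*4 = (-4 - ⅙*(-41)*2)*4 = (-4 + 41/3)*4 = (29/3)*4 = 116/3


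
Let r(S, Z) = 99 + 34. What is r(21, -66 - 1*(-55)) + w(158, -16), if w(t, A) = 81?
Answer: 214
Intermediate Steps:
r(S, Z) = 133
r(21, -66 - 1*(-55)) + w(158, -16) = 133 + 81 = 214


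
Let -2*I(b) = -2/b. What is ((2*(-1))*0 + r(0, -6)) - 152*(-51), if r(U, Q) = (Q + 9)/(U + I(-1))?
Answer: 7749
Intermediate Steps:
I(b) = 1/b (I(b) = -(-1)/b = 1/b)
r(U, Q) = (9 + Q)/(-1 + U) (r(U, Q) = (Q + 9)/(U + 1/(-1)) = (9 + Q)/(U - 1) = (9 + Q)/(-1 + U))
((2*(-1))*0 + r(0, -6)) - 152*(-51) = ((2*(-1))*0 + (9 - 6)/(-1 + 0)) - 152*(-51) = (-2*0 + 3/(-1)) + 7752 = (0 - 1*3) + 7752 = (0 - 3) + 7752 = -3 + 7752 = 7749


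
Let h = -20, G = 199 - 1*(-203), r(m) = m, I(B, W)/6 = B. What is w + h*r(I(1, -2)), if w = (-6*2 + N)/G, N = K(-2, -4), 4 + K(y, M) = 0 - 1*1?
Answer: -48257/402 ≈ -120.04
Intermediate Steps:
K(y, M) = -5 (K(y, M) = -4 + (0 - 1*1) = -4 + (0 - 1) = -4 - 1 = -5)
N = -5
I(B, W) = 6*B
G = 402 (G = 199 + 203 = 402)
w = -17/402 (w = (-6*2 - 5)/402 = (-12 - 5)*(1/402) = -17*1/402 = -17/402 ≈ -0.042289)
w + h*r(I(1, -2)) = -17/402 - 120 = -48257/402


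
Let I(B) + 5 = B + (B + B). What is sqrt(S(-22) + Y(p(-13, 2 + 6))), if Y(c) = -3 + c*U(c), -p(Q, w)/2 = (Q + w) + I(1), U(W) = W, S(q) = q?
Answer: 3*sqrt(19) ≈ 13.077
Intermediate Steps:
I(B) = -5 + 3*B (I(B) = -5 + (B + (B + B)) = -5 + (B + 2*B) = -5 + 3*B)
p(Q, w) = 4 - 2*Q - 2*w (p(Q, w) = -2*((Q + w) + (-5 + 3*1)) = -2*((Q + w) + (-5 + 3)) = -2*((Q + w) - 2) = -2*(-2 + Q + w) = 4 - 2*Q - 2*w)
Y(c) = -3 + c**2 (Y(c) = -3 + c*c = -3 + c**2)
sqrt(S(-22) + Y(p(-13, 2 + 6))) = sqrt(-22 + (-3 + (4 - 2*(-13) - 2*(2 + 6))**2)) = sqrt(-22 + (-3 + (4 + 26 - 2*8)**2)) = sqrt(-22 + (-3 + (4 + 26 - 16)**2)) = sqrt(-22 + (-3 + 14**2)) = sqrt(-22 + (-3 + 196)) = sqrt(-22 + 193) = sqrt(171) = 3*sqrt(19)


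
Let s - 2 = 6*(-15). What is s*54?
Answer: -4752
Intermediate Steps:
s = -88 (s = 2 + 6*(-15) = 2 - 90 = -88)
s*54 = -88*54 = -4752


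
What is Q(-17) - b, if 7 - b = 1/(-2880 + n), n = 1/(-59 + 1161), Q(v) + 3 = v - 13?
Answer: -126951462/3173759 ≈ -40.000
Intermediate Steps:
Q(v) = -16 + v (Q(v) = -3 + (v - 13) = -3 + (-13 + v) = -16 + v)
n = 1/1102 ≈ 0.00090744
b = 22217415/3173759 (b = 7 - 1/(-2880 + 1/1102) = 7 - 1/(-3173759/1102) = 7 - 1*(-1102/3173759) = 7 + 1102/3173759 = 22217415/3173759 ≈ 7.0004)
Q(-17) - b = (-16 - 17) - 1*22217415/3173759 = -33 - 22217415/3173759 = -126951462/3173759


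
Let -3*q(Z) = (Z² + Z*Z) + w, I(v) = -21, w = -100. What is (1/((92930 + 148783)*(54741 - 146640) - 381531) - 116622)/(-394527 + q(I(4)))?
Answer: 2590590321218197/8769641304410678 ≈ 0.29540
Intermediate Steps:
q(Z) = 100/3 - 2*Z²/3 (q(Z) = -((Z² + Z*Z) - 100)/3 = -((Z² + Z²) - 100)/3 = -(2*Z² - 100)/3 = -(-100 + 2*Z²)/3 = 100/3 - 2*Z²/3)
(1/((92930 + 148783)*(54741 - 146640) - 381531) - 116622)/(-394527 + q(I(4))) = (1/((92930 + 148783)*(54741 - 146640) - 381531) - 116622)/(-394527 + (100/3 - ⅔*(-21)²)) = (1/(241713*(-91899) - 381531) - 116622)/(-394527 + (100/3 - ⅔*441)) = (1/(-22213182987 - 381531) - 116622)/(-394527 + (100/3 - 294)) = (1/(-22213564518) - 116622)/(-394527 - 782/3) = (-1/22213564518 - 116622)/(-1184363/3) = -2590590321218197/22213564518*(-3/1184363) = 2590590321218197/8769641304410678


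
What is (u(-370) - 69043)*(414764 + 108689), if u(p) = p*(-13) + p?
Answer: -33816634159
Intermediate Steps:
u(p) = -12*p (u(p) = -13*p + p = -12*p)
(u(-370) - 69043)*(414764 + 108689) = (-12*(-370) - 69043)*(414764 + 108689) = (4440 - 69043)*523453 = -64603*523453 = -33816634159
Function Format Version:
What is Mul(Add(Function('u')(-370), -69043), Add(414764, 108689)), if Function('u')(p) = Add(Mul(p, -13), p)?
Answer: -33816634159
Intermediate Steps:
Function('u')(p) = Mul(-12, p) (Function('u')(p) = Add(Mul(-13, p), p) = Mul(-12, p))
Mul(Add(Function('u')(-370), -69043), Add(414764, 108689)) = Mul(Add(Mul(-12, -370), -69043), Add(414764, 108689)) = Mul(Add(4440, -69043), 523453) = Mul(-64603, 523453) = -33816634159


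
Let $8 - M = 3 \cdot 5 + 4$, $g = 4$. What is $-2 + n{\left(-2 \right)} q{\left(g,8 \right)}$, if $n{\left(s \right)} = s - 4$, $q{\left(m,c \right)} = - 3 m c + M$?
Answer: $640$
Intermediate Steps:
$M = -11$ ($M = 8 - \left(3 \cdot 5 + 4\right) = 8 - \left(15 + 4\right) = 8 - 19 = -11$)
$q{\left(m,c \right)} = -11 - 3 c m$ ($q{\left(m,c \right)} = - 3 m c - 11 = - 3 c m - 11 = -11 - 3 c m$)
$n{\left(s \right)} = -4 + s$ ($n{\left(s \right)} = s - 4 = -4 + s$)
$-2 + n{\left(-2 \right)} q{\left(g,8 \right)} = -2 + \left(-4 - 2\right) \left(-11 - 24 \cdot 4\right) = -2 - 6 \left(-11 - 96\right) = -2 - -642 = -2 + 642 = 640$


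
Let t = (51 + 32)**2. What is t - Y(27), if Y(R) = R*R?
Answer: 6160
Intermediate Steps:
Y(R) = R**2
t = 6889 (t = 83**2 = 6889)
t - Y(27) = 6889 - 1*27**2 = 6889 - 1*729 = 6889 - 729 = 6160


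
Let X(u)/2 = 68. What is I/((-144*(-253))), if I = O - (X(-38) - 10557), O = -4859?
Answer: 309/2024 ≈ 0.15267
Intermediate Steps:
X(u) = 136 (X(u) = 2*68 = 136)
I = 5562 (I = -4859 - (136 - 10557) = -4859 - 1*(-10421) = -4859 + 10421 = 5562)
I/((-144*(-253))) = 5562/((-144*(-253))) = 5562/36432 = 5562*(1/36432) = 309/2024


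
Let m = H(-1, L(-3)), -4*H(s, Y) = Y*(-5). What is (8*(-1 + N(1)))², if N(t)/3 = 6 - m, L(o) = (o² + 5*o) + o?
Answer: 164836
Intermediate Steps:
L(o) = o² + 6*o
H(s, Y) = 5*Y/4 (H(s, Y) = -Y*(-5)/4 = -(-5)*Y/4 = 5*Y/4)
m = -45/4 (m = 5*(-3*(6 - 3))/4 = 5*(-3*3)/4 = (5/4)*(-9) = -45/4 ≈ -11.250)
N(t) = 207/4 (N(t) = 3*(6 - 1*(-45/4)) = 3*(6 + 45/4) = 3*(69/4) = 207/4)
(8*(-1 + N(1)))² = (8*(-1 + 207/4))² = (8*(203/4))² = 406² = 164836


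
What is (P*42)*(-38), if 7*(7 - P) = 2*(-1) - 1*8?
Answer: -13452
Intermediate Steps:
P = 59/7 (P = 7 - (2*(-1) - 1*8)/7 = 7 - (-2 - 8)/7 = 7 - ⅐*(-10) = 7 + 10/7 = 59/7 ≈ 8.4286)
(P*42)*(-38) = ((59/7)*42)*(-38) = 354*(-38) = -13452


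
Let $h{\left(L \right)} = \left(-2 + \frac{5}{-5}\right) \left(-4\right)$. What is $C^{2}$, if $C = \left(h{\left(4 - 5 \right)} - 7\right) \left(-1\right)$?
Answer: $25$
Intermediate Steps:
$h{\left(L \right)} = 12$ ($h{\left(L \right)} = \left(-2 + 5 \left(- \frac{1}{5}\right)\right) \left(-4\right) = \left(-2 - 1\right) \left(-4\right) = \left(-3\right) \left(-4\right) = 12$)
$C = -5$ ($C = \left(12 - 7\right) \left(-1\right) = 5 \left(-1\right) = -5$)
$C^{2} = \left(-5\right)^{2} = 25$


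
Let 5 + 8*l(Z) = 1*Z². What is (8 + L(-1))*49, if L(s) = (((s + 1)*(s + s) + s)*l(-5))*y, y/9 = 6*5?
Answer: -32683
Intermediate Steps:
l(Z) = -5/8 + Z²/8 (l(Z) = -5/8 + (1*Z²)/8 = -5/8 + Z²/8)
y = 270 (y = 9*(6*5) = 9*30 = 270)
L(s) = 675*s + 1350*s*(1 + s) (L(s) = (((s + 1)*(s + s) + s)*(-5/8 + (⅛)*(-5)²))*270 = (((1 + s)*(2*s) + s)*(-5/8 + (⅛)*25))*270 = ((2*s*(1 + s) + s)*(-5/8 + 25/8))*270 = ((s + 2*s*(1 + s))*(5/2))*270 = (5*s/2 + 5*s*(1 + s))*270 = 675*s + 1350*s*(1 + s))
(8 + L(-1))*49 = (8 + 675*(-1)*(3 + 2*(-1)))*49 = (8 + 675*(-1)*(3 - 2))*49 = (8 + 675*(-1)*1)*49 = (8 - 675)*49 = -667*49 = -32683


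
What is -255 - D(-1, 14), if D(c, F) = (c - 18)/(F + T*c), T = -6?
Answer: -5081/20 ≈ -254.05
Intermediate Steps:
D(c, F) = (-18 + c)/(F - 6*c) (D(c, F) = (c - 18)/(F - 6*c) = (-18 + c)/(F - 6*c))
-255 - D(-1, 14) = -255 - (-18 - 1)/(14 - 6*(-1)) = -255 - (-19)/(14 + 6) = -255 - (-19)/20 = -255 - 1*(-19/20) = -255 + 19/20 = -5081/20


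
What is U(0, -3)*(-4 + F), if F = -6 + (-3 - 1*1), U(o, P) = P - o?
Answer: 42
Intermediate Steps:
F = -10 (F = -6 + (-3 - 1) = -6 - 4 = -10)
U(0, -3)*(-4 + F) = (-3 - 1*0)*(-4 - 10) = (-3 + 0)*(-14) = -3*(-14) = 42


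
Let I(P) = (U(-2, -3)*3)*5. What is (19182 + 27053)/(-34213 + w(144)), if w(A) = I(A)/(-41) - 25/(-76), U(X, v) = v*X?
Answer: -144068260/106613523 ≈ -1.3513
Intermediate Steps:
U(X, v) = X*v
I(P) = 90 (I(P) = (-2*(-3)*3)*5 = (6*3)*5 = 18*5 = 90)
w(A) = -5815/3116 (w(A) = 90/(-41) - 25/(-76) = 90*(-1/41) - 25*(-1/76) = -90/41 + 25/76 = -5815/3116)
(19182 + 27053)/(-34213 + w(144)) = (19182 + 27053)/(-34213 - 5815/3116) = 46235/(-106613523/3116) = 46235*(-3116/106613523) = -144068260/106613523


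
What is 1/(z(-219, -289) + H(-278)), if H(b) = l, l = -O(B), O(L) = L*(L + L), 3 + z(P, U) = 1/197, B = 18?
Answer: -197/128246 ≈ -0.0015361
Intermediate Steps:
z(P, U) = -590/197 (z(P, U) = -3 + 1/197 = -590/197)
O(L) = 2*L**2 (O(L) = L*(2*L) = 2*L**2)
l = -648 (l = -2*18**2 = -2*324 = -1*648 = -648)
H(b) = -648
1/(z(-219, -289) + H(-278)) = 1/(-590/197 - 648) = 1/(-128246/197) = -197/128246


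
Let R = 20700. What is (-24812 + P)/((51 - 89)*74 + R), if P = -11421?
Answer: -36233/17888 ≈ -2.0255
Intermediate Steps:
(-24812 + P)/((51 - 89)*74 + R) = (-24812 - 11421)/((51 - 89)*74 + 20700) = -36233/(-38*74 + 20700) = -36233/(-2812 + 20700) = -36233/17888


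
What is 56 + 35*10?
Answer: 406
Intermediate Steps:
56 + 35*10 = 56 + 350 = 406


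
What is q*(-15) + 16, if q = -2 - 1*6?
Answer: 136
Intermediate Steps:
q = -8 (q = -2 - 6 = -8)
q*(-15) + 16 = -8*(-15) + 16 = 120 + 16 = 136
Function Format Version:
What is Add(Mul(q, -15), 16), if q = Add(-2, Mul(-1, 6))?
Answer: 136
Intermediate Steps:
q = -8 (q = Add(-2, -6) = -8)
Add(Mul(q, -15), 16) = Add(Mul(-8, -15), 16) = Add(120, 16) = 136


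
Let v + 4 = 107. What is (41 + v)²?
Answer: 20736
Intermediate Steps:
v = 103 (v = -4 + 107 = 103)
(41 + v)² = (41 + 103)² = 144² = 20736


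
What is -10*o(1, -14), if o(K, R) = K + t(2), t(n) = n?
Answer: -30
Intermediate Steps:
o(K, R) = 2 + K (o(K, R) = K + 2 = 2 + K)
-10*o(1, -14) = -10*(2 + 1) = -10*3 = -30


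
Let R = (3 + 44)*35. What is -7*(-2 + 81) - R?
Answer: -2198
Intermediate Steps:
R = 1645 (R = 47*35 = 1645)
-7*(-2 + 81) - R = -7*(-2 + 81) - 1*1645 = -7*79 - 1645 = -553 - 1645 = -2198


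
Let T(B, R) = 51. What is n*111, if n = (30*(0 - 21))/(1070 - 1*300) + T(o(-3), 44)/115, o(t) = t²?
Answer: -52614/1265 ≈ -41.592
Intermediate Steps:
n = -474/1265 (n = (30*(0 - 21))/(1070 - 1*300) + 51/115 = (30*(-21))/(1070 - 300) + 51*(1/115) = -630/770 + 51/115 = -630*1/770 + 51/115 = -9/11 + 51/115 = -474/1265 ≈ -0.37470)
n*111 = -474/1265*111 = -52614/1265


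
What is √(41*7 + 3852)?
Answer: √4139 ≈ 64.335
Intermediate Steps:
√(41*7 + 3852) = √(287 + 3852) = √4139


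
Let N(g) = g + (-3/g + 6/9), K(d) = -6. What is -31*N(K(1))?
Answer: 899/6 ≈ 149.83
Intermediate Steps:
N(g) = ⅔ + g - 3/g (N(g) = g + (-3/g + 6*(⅑)) = g + (-3/g + ⅔) = g + (⅔ - 3/g) = ⅔ + g - 3/g)
-31*N(K(1)) = -31*(⅔ - 6 - 3/(-6)) = -31*(⅔ - 6 - 3*(-⅙)) = -31*(⅔ - 6 + ½) = -31*(-29/6) = 899/6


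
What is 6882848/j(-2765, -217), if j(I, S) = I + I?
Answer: -491632/395 ≈ -1244.6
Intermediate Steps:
j(I, S) = 2*I
6882848/j(-2765, -217) = 6882848/((2*(-2765))) = 6882848/(-5530) = 6882848*(-1/5530) = -491632/395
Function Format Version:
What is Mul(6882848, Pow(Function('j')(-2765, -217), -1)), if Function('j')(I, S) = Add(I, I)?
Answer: Rational(-491632, 395) ≈ -1244.6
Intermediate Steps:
Function('j')(I, S) = Mul(2, I)
Mul(6882848, Pow(Function('j')(-2765, -217), -1)) = Mul(6882848, Pow(Mul(2, -2765), -1)) = Mul(6882848, Pow(-5530, -1)) = Mul(6882848, Rational(-1, 5530)) = Rational(-491632, 395)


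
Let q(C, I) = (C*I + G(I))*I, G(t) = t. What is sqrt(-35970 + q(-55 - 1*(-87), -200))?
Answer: 3*sqrt(142670) ≈ 1133.2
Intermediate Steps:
q(C, I) = I*(I + C*I) (q(C, I) = (C*I + I)*I = (I + C*I)*I = I*(I + C*I))
sqrt(-35970 + q(-55 - 1*(-87), -200)) = sqrt(-35970 + (-200)**2*(1 + (-55 - 1*(-87)))) = sqrt(-35970 + 40000*(1 + (-55 + 87))) = sqrt(-35970 + 40000*(1 + 32)) = sqrt(-35970 + 40000*33) = sqrt(-35970 + 1320000) = sqrt(1284030) = 3*sqrt(142670)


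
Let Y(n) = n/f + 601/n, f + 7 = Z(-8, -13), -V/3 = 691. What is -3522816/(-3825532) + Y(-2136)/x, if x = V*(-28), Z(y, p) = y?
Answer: 547408770123421/592871309019360 ≈ 0.92332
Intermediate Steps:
V = -2073 (V = -3*691 = -2073)
f = -15 (f = -7 - 8 = -15)
x = 58044 (x = -2073*(-28) = 58044)
Y(n) = 601/n - n/15 (Y(n) = n/(-15) + 601/n = n*(-1/15) + 601/n = -n/15 + 601/n = 601/n - n/15)
-3522816/(-3825532) + Y(-2136)/x = -3522816/(-3825532) + (601/(-2136) - 1/15*(-2136))/58044 = -3522816*(-1/3825532) + (601*(-1/2136) + 712/5)*(1/58044) = 880704/956383 + (-601/2136 + 712/5)*(1/58044) = 880704/956383 + (1517827/10680)*(1/58044) = 880704/956383 + 1517827/619909920 = 547408770123421/592871309019360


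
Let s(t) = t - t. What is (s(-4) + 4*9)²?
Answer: 1296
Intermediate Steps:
s(t) = 0
(s(-4) + 4*9)² = (0 + 4*9)² = (0 + 36)² = 36² = 1296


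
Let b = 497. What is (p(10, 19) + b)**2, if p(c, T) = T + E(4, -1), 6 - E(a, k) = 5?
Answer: 267289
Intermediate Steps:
E(a, k) = 1 (E(a, k) = 6 - 1*5 = 6 - 5 = 1)
p(c, T) = 1 + T (p(c, T) = T + 1 = 1 + T)
(p(10, 19) + b)**2 = ((1 + 19) + 497)**2 = (20 + 497)**2 = 517**2 = 267289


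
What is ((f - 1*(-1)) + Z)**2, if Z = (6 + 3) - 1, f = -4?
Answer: 25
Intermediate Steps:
Z = 8 (Z = 9 - 1 = 8)
((f - 1*(-1)) + Z)**2 = ((-4 - 1*(-1)) + 8)**2 = ((-4 + 1) + 8)**2 = (-3 + 8)**2 = 5**2 = 25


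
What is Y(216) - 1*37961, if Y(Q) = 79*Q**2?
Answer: 3647863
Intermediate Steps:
Y(216) - 1*37961 = 79*216**2 - 1*37961 = 79*46656 - 37961 = 3685824 - 37961 = 3647863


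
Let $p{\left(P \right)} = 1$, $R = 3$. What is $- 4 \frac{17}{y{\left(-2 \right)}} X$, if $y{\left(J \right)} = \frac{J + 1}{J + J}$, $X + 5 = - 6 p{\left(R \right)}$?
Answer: $2992$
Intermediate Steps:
$X = -11$ ($X = -5 - 6 = -11$)
$y{\left(J \right)} = \frac{1 + J}{2 J}$
$- 4 \frac{17}{y{\left(-2 \right)}} X = - 4 \frac{17}{\frac{1}{2} \frac{1}{-2} \left(1 - 2\right)} \left(-11\right) = - 4 \frac{17}{\frac{1}{2} \left(- \frac{1}{2}\right) \left(-1\right)} \left(-11\right) = - 4 \cdot 17 \frac{1}{\frac{1}{4}} \left(-11\right) = - 4 \cdot 17 \cdot 4 \left(-11\right) = \left(-4\right) 68 \left(-11\right) = \left(-272\right) \left(-11\right) = 2992$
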